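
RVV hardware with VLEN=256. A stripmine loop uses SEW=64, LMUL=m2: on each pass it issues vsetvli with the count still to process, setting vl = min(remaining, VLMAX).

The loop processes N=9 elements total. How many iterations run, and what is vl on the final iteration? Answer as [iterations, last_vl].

lanes per group: 256·2/64 = 8
iterations = ceil(9/8) = 2; final-pass vl = 1

[iterations, last_vl] = [2, 1]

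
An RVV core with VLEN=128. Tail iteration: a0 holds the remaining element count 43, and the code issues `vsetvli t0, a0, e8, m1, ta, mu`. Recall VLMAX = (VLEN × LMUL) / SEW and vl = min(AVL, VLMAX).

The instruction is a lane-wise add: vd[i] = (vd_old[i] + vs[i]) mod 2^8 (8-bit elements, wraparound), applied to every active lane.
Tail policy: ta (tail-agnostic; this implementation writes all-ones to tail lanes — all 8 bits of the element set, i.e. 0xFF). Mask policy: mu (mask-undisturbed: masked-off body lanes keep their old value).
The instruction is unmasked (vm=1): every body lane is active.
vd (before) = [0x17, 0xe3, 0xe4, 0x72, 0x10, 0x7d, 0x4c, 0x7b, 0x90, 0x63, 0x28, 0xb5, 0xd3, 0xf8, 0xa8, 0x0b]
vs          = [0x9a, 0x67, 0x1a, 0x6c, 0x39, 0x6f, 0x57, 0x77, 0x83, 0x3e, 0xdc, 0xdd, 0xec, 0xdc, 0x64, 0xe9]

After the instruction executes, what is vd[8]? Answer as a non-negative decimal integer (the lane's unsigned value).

vd[8] = 19

VLMAX = (128 × 1) / 8 = 16 lanes
vl ← min(43, 16) = 16
[0] add(0x17,0x9a) = 0xb1
[1] add(0xe3,0x67) = 0x4a
[2] add(0xe4,0x1a) = 0xfe
[3] add(0x72,0x6c) = 0xde
[4] add(0x10,0x39) = 0x49
[5] add(0x7d,0x6f) = 0xec
[6] add(0x4c,0x57) = 0xa3
[7] add(0x7b,0x77) = 0xf2
[8] add(0x90,0x83) = 0x13
[9] add(0x63,0x3e) = 0xa1
[10] add(0x28,0xdc) = 0x04
[11] add(0xb5,0xdd) = 0x92
[12] add(0xd3,0xec) = 0xbf
[13] add(0xf8,0xdc) = 0xd4
[14] add(0xa8,0x64) = 0x0c
[15] add(0x0b,0xe9) = 0xf4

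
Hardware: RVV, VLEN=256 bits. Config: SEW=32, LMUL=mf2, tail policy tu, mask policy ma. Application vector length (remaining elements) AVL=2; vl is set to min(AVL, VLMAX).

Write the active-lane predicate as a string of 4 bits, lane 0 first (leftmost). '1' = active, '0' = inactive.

VLMAX = VLEN×LMUL/SEW = 256×1/2/32 = 4
AVL=2 ≤ VLMAX=4, so vl = 2
bits (lane 0 leftmost): 1100

predicate = 1100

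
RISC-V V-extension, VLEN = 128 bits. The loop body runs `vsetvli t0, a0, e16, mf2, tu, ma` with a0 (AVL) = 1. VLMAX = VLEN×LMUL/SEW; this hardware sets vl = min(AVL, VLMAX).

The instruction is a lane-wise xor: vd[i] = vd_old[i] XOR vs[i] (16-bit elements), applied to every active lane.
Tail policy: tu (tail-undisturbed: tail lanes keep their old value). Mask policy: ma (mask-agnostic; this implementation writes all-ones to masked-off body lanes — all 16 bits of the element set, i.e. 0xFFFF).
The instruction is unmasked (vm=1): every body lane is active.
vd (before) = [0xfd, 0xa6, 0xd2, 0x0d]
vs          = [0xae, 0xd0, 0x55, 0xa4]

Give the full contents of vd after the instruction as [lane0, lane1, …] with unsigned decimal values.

VLMAX = (128 × 1/2) / 16 = 4 lanes
AVL=1 ≤ VLMAX=4, so vl = 1
lane  0: xor(0xfd,0xae) ⇒ 0x53
lane  1: tail/keep ⇒ 0xa6
lane  2: tail/keep ⇒ 0xd2
lane  3: tail/keep ⇒ 0x0d

vd = [83, 166, 210, 13]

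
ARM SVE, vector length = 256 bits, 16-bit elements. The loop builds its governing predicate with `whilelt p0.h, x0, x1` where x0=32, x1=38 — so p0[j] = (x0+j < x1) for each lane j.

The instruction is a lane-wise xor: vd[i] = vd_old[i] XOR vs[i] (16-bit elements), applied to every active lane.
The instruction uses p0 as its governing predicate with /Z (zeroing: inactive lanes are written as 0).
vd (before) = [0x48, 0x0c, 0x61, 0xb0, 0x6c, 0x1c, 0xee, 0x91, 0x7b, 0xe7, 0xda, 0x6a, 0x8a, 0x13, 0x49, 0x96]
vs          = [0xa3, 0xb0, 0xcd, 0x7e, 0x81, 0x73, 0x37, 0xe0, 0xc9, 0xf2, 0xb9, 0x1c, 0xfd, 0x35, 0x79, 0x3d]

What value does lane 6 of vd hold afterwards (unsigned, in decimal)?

vd[6] = 0

256-bit reg / 16-bit elem → 16 lanes
whilelt: lane j active iff 32+j < 38 → j < 6 → 6 active
vd[0] xor(0x48,0xa3) -> 0xeb
vd[1] xor(0x0c,0xb0) -> 0xbc
vd[2] xor(0x61,0xcd) -> 0xac
vd[3] xor(0xb0,0x7e) -> 0xce
vd[4] xor(0x6c,0x81) -> 0xed
vd[5] xor(0x1c,0x73) -> 0x6f
vd[6] tail/zero -> 0x00
vd[7] tail/zero -> 0x00
vd[8] tail/zero -> 0x00
vd[9] tail/zero -> 0x00
vd[10] tail/zero -> 0x00
vd[11] tail/zero -> 0x00
vd[12] tail/zero -> 0x00
vd[13] tail/zero -> 0x00
vd[14] tail/zero -> 0x00
vd[15] tail/zero -> 0x00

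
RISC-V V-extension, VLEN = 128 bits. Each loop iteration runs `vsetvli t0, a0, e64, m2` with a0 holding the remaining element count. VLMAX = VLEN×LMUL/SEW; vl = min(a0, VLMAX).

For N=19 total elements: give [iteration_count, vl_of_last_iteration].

[iterations, last_vl] = [5, 3]

VLMAX = (128 × 2) / 64 = 4 lanes
iterations = ceil(19/4) = 5; final-pass vl = 3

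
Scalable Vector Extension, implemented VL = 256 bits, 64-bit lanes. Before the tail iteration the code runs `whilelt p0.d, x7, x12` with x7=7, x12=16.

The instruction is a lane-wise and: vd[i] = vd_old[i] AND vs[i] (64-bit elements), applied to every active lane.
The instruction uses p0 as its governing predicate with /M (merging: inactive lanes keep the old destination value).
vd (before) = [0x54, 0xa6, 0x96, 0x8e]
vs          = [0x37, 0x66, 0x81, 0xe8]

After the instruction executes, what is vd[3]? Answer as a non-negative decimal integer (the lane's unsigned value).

256-bit reg / 64-bit elem → 4 lanes
whilelt: lane j active iff 7+j < 16 → j < 9 → 4 active
[0] and(0x54,0x37) = 0x14
[1] and(0xa6,0x66) = 0x26
[2] and(0x96,0x81) = 0x80
[3] and(0x8e,0xe8) = 0x88

vd[3] = 136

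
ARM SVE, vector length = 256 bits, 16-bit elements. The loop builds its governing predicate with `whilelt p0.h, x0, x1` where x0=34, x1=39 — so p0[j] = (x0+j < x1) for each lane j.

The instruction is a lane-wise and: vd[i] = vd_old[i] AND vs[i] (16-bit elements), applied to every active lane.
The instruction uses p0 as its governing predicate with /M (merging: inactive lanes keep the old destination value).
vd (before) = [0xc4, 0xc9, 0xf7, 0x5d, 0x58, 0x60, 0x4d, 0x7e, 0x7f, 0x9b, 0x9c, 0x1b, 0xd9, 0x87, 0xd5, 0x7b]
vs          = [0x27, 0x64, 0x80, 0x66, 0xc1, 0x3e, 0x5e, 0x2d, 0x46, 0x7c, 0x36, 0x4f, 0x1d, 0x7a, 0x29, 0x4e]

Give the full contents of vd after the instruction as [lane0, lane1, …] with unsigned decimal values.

register lanes = 256/16 = 16
active while 34+j < 39, i.e. j ∈ [0,5) capped at 16 ⇒ 5
vd[0] and(0xc4,0x27) -> 0x04
vd[1] and(0xc9,0x64) -> 0x40
vd[2] and(0xf7,0x80) -> 0x80
vd[3] and(0x5d,0x66) -> 0x44
vd[4] and(0x58,0xc1) -> 0x40
vd[5] tail/keep -> 0x60
vd[6] tail/keep -> 0x4d
vd[7] tail/keep -> 0x7e
vd[8] tail/keep -> 0x7f
vd[9] tail/keep -> 0x9b
vd[10] tail/keep -> 0x9c
vd[11] tail/keep -> 0x1b
vd[12] tail/keep -> 0xd9
vd[13] tail/keep -> 0x87
vd[14] tail/keep -> 0xd5
vd[15] tail/keep -> 0x7b

vd = [4, 64, 128, 68, 64, 96, 77, 126, 127, 155, 156, 27, 217, 135, 213, 123]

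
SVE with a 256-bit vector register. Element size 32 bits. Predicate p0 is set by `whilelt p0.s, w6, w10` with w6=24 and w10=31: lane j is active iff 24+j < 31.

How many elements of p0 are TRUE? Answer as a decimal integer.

256-bit reg / 32-bit elem → 8 lanes
active while 24+j < 31, i.e. j ∈ [0,7) capped at 8 ⇒ 7

vl = 7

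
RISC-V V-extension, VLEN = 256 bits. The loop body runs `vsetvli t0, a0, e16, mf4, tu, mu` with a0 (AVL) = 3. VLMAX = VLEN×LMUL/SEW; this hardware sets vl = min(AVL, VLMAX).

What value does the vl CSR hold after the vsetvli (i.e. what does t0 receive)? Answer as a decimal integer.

VLMAX = VLEN×LMUL/SEW = 256×1/4/16 = 4
vl = min(AVL, VLMAX) = min(3, 4) = 3

vl = 3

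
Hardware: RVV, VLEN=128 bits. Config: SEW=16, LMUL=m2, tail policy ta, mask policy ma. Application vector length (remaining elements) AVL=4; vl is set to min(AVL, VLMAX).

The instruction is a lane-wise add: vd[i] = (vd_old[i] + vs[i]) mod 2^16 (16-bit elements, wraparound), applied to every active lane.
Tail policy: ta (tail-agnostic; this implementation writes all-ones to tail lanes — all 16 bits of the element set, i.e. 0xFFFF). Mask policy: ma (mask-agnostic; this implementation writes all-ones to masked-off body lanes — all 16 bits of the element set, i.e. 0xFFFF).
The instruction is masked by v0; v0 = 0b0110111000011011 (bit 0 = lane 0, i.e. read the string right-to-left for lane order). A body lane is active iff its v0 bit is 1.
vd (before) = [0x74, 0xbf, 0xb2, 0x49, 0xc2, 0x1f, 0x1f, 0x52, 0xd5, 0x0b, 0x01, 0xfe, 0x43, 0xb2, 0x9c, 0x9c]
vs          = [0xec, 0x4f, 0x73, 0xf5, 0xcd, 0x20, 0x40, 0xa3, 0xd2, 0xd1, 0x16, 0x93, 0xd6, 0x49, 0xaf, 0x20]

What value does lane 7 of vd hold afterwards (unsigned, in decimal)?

vd[7] = 65535

lanes per group: 128·2/16 = 16
vl ← min(4, 16) = 4
  i=0: add(0x74,0xec) → 352
  i=1: add(0xbf,0x4f) → 270
  i=2: mask-off/ones → 65535
  i=3: add(0x49,0xf5) → 318
  i=4: tail/ones → 65535
  i=5: tail/ones → 65535
  i=6: tail/ones → 65535
  i=7: tail/ones → 65535
  i=8: tail/ones → 65535
  i=9: tail/ones → 65535
  i=10: tail/ones → 65535
  i=11: tail/ones → 65535
  i=12: tail/ones → 65535
  i=13: tail/ones → 65535
  i=14: tail/ones → 65535
  i=15: tail/ones → 65535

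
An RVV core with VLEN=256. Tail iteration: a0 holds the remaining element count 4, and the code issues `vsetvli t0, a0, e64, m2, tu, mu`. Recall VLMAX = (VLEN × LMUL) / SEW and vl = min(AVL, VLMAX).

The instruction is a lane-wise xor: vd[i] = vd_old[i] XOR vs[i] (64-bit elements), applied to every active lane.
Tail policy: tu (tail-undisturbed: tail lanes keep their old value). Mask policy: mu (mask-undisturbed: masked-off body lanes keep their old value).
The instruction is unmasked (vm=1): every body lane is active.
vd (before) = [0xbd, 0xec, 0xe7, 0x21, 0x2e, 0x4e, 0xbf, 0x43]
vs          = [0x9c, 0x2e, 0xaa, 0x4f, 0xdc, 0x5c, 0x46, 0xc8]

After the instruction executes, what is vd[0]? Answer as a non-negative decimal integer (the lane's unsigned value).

VLMAX = (256 × 2) / 64 = 8 lanes
vl = min(AVL, VLMAX) = min(4, 8) = 4
lane  0: xor(0xbd,0x9c) ⇒ 0x21
lane  1: xor(0xec,0x2e) ⇒ 0xc2
lane  2: xor(0xe7,0xaa) ⇒ 0x4d
lane  3: xor(0x21,0x4f) ⇒ 0x6e
lane  4: tail/keep ⇒ 0x2e
lane  5: tail/keep ⇒ 0x4e
lane  6: tail/keep ⇒ 0xbf
lane  7: tail/keep ⇒ 0x43

vd[0] = 33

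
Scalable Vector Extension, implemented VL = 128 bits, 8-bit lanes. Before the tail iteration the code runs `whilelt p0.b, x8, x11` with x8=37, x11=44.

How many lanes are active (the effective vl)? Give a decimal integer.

128-bit reg / 8-bit elem → 16 lanes
p0[j] = (37+j < 44); true for j=0..6 → 7 lanes set

vl = 7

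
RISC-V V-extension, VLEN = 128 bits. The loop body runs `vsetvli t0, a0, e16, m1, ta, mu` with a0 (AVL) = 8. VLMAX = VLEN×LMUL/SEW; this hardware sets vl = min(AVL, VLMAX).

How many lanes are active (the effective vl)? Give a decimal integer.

VLMAX = VLEN×LMUL/SEW = 128×1/16 = 8
vl = min(AVL, VLMAX) = min(8, 8) = 8

vl = 8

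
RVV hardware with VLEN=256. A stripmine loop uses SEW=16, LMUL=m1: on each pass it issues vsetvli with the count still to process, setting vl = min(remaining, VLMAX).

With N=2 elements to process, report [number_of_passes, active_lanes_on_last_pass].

[iterations, last_vl] = [1, 2]

VLMAX = VLEN×LMUL/SEW = 256×1/16 = 16
iterations = ceil(2/16) = 1; final-pass vl = 2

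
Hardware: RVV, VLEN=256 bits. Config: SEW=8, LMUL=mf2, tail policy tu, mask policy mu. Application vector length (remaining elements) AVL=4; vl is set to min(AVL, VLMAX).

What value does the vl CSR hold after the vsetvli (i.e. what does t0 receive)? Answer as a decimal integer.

VLMAX = (256 × 1/2) / 8 = 16 lanes
vl ← min(4, 16) = 4

vl = 4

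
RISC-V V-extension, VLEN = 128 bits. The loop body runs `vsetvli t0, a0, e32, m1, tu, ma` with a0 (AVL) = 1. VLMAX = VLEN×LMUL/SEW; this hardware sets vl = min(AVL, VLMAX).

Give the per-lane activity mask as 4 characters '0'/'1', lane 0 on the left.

VLMAX = VLEN×LMUL/SEW = 128×1/32 = 4
vl ← min(1, 4) = 1
bits (lane 0 leftmost): 1000

predicate = 1000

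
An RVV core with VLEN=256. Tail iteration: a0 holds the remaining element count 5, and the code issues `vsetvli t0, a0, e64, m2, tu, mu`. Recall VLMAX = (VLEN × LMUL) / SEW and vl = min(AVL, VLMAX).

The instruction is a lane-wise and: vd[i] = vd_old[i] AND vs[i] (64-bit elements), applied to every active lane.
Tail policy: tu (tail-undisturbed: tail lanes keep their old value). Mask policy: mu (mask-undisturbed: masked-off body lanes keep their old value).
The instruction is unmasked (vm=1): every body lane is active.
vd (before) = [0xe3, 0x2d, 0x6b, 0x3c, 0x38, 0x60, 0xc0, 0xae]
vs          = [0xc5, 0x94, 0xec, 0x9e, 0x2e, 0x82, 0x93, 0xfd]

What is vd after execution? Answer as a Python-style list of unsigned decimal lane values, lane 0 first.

VLMAX = (256 × 2) / 64 = 8 lanes
AVL=5 ≤ VLMAX=8, so vl = 5
lane  0: and(0xe3,0xc5) ⇒ 0xc1
lane  1: and(0x2d,0x94) ⇒ 0x04
lane  2: and(0x6b,0xec) ⇒ 0x68
lane  3: and(0x3c,0x9e) ⇒ 0x1c
lane  4: and(0x38,0x2e) ⇒ 0x28
lane  5: tail/keep ⇒ 0x60
lane  6: tail/keep ⇒ 0xc0
lane  7: tail/keep ⇒ 0xae

vd = [193, 4, 104, 28, 40, 96, 192, 174]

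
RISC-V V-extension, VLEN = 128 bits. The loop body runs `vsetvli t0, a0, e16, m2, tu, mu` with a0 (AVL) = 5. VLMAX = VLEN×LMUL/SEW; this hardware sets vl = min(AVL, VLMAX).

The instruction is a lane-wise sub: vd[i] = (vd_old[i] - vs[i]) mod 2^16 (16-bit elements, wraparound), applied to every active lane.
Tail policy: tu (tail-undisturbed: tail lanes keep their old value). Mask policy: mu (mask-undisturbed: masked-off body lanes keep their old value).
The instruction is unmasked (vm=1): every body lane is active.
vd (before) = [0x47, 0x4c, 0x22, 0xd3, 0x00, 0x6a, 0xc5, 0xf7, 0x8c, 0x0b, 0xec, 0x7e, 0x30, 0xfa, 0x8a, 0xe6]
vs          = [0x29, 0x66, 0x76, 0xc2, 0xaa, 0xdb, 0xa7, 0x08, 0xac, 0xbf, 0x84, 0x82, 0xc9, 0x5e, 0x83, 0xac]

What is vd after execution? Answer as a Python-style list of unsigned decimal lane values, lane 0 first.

vd = [30, 65510, 65452, 17, 65366, 106, 197, 247, 140, 11, 236, 126, 48, 250, 138, 230]

lanes per group: 128·2/16 = 16
AVL=5 ≤ VLMAX=16, so vl = 5
lane  0: sub(0x47,0x29) ⇒ 0x1e
lane  1: sub(0x4c,0x66) ⇒ 0xffe6
lane  2: sub(0x22,0x76) ⇒ 0xffac
lane  3: sub(0xd3,0xc2) ⇒ 0x11
lane  4: sub(0x00,0xaa) ⇒ 0xff56
lane  5: tail/keep ⇒ 0x6a
lane  6: tail/keep ⇒ 0xc5
lane  7: tail/keep ⇒ 0xf7
lane  8: tail/keep ⇒ 0x8c
lane  9: tail/keep ⇒ 0x0b
lane 10: tail/keep ⇒ 0xec
lane 11: tail/keep ⇒ 0x7e
lane 12: tail/keep ⇒ 0x30
lane 13: tail/keep ⇒ 0xfa
lane 14: tail/keep ⇒ 0x8a
lane 15: tail/keep ⇒ 0xe6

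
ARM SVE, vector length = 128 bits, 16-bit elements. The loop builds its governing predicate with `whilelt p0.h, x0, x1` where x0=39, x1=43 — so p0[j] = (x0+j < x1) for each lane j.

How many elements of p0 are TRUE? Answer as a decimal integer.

128-bit reg / 16-bit elem → 8 lanes
whilelt: lane j active iff 39+j < 43 → j < 4 → 4 active

vl = 4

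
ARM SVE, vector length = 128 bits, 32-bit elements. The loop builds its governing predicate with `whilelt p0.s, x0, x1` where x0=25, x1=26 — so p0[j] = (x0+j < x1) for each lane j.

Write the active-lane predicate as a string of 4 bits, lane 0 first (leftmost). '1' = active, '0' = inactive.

128-bit reg / 32-bit elem → 4 lanes
p0[j] = (25+j < 26); true for j=0..0 → 1 lanes set
bits (lane 0 leftmost): 1000

predicate = 1000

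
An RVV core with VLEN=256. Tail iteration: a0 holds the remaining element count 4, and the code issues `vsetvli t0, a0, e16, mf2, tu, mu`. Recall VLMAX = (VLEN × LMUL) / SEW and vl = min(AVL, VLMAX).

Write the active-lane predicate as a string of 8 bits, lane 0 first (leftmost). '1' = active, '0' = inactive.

predicate = 11110000

VLMAX = (256 × 1/2) / 16 = 8 lanes
vl ← min(4, 8) = 4
bits (lane 0 leftmost): 11110000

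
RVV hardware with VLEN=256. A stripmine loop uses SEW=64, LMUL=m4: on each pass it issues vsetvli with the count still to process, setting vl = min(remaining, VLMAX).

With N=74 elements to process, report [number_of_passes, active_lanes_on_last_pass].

[iterations, last_vl] = [5, 10]

lanes per group: 256·4/64 = 16
74 elements at 16/iter → 5 passes, remainder 10 on the last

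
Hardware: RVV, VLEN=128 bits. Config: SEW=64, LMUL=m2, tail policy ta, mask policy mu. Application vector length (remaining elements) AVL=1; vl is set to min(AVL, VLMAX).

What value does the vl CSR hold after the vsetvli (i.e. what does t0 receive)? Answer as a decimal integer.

lanes per group: 128·2/64 = 4
AVL=1 ≤ VLMAX=4, so vl = 1

vl = 1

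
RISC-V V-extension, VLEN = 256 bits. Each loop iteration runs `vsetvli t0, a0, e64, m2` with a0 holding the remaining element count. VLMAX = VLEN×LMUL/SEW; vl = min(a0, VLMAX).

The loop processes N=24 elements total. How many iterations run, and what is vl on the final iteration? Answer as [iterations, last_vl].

[iterations, last_vl] = [3, 8]

VLMAX = (256 × 2) / 64 = 8 lanes
iterations = ceil(24/8) = 3; final-pass vl = 8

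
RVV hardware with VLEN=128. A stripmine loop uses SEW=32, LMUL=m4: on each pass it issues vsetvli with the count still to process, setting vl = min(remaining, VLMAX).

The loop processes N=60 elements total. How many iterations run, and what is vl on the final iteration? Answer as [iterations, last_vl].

[iterations, last_vl] = [4, 12]

lanes per group: 128·4/32 = 16
iterations = ceil(60/16) = 4; final-pass vl = 12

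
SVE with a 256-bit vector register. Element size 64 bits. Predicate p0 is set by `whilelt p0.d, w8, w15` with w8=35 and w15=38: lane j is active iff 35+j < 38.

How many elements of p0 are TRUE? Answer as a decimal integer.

lane count: 256 div 64 = 4
whilelt: lane j active iff 35+j < 38 → j < 3 → 3 active

vl = 3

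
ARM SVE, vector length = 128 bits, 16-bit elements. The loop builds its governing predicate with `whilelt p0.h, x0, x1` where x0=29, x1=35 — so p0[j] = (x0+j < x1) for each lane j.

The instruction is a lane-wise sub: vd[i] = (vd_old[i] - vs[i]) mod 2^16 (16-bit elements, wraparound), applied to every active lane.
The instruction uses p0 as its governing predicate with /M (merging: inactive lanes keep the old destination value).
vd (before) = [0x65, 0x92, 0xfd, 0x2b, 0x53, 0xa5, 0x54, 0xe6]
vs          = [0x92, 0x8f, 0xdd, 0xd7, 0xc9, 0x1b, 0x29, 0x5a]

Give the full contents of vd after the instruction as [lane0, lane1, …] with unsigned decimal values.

vd = [65491, 3, 32, 65364, 65418, 138, 84, 230]

register lanes = 128/16 = 8
active while 29+j < 35, i.e. j ∈ [0,6) capped at 8 ⇒ 6
lane  0: sub(0x65,0x92) ⇒ 0xffd3
lane  1: sub(0x92,0x8f) ⇒ 0x03
lane  2: sub(0xfd,0xdd) ⇒ 0x20
lane  3: sub(0x2b,0xd7) ⇒ 0xff54
lane  4: sub(0x53,0xc9) ⇒ 0xff8a
lane  5: sub(0xa5,0x1b) ⇒ 0x8a
lane  6: tail/keep ⇒ 0x54
lane  7: tail/keep ⇒ 0xe6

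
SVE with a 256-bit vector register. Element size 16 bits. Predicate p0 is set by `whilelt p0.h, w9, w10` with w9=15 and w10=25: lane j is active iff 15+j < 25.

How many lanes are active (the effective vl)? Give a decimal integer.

lane count: 256 div 16 = 16
active while 15+j < 25, i.e. j ∈ [0,10) capped at 16 ⇒ 10

vl = 10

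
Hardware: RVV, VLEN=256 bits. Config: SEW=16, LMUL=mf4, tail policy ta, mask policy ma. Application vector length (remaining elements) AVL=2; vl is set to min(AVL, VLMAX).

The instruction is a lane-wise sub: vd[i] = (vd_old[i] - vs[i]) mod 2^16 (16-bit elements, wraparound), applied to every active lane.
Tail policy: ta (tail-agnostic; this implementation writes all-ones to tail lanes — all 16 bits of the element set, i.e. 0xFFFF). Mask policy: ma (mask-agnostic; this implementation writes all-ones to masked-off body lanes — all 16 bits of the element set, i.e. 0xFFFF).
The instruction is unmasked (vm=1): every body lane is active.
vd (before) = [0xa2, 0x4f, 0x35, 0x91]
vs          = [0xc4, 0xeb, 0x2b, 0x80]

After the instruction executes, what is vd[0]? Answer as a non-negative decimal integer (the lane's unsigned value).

VLMAX = VLEN×LMUL/SEW = 256×1/4/16 = 4
vl ← min(2, 4) = 2
  i=0: sub(0xa2,0xc4) → 65502
  i=1: sub(0x4f,0xeb) → 65380
  i=2: tail/ones → 65535
  i=3: tail/ones → 65535

vd[0] = 65502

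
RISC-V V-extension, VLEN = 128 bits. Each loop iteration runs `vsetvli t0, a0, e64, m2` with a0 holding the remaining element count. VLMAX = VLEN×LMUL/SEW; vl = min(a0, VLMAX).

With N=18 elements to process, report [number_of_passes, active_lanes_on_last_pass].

VLMAX = VLEN×LMUL/SEW = 128×2/64 = 4
N=18: ⌈18/4⌉ = 5 iters; last vl = 18 − 4×4 = 2

[iterations, last_vl] = [5, 2]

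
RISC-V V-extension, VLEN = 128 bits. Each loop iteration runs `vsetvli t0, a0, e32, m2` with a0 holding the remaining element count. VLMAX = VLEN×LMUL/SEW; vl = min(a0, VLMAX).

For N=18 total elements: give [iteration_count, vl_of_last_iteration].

[iterations, last_vl] = [3, 2]

VLMAX = VLEN×LMUL/SEW = 128×2/32 = 8
iterations = ceil(18/8) = 3; final-pass vl = 2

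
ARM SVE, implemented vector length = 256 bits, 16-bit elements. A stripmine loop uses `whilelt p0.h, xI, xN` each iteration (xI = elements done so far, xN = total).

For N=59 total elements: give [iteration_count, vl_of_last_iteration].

256-bit reg / 16-bit elem → 16 lanes
59 elements at 16/iter → 4 passes, remainder 11 on the last

[iterations, last_vl] = [4, 11]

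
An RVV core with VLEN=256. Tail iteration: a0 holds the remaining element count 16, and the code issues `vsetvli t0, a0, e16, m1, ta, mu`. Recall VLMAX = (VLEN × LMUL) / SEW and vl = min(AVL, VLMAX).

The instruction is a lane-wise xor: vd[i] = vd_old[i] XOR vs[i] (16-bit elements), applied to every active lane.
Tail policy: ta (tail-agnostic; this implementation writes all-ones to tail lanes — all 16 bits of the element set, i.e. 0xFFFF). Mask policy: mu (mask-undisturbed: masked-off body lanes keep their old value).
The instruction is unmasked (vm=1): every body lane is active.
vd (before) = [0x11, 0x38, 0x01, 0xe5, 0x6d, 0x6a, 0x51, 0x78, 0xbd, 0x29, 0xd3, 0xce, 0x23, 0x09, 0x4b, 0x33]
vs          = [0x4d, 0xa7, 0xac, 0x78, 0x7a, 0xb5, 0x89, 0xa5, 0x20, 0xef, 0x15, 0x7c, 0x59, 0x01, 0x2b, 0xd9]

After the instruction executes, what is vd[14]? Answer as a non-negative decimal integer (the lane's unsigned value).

VLMAX = (256 × 1) / 16 = 16 lanes
vl ← min(16, 16) = 16
  i=0: xor(0x11,0x4d) → 92
  i=1: xor(0x38,0xa7) → 159
  i=2: xor(0x01,0xac) → 173
  i=3: xor(0xe5,0x78) → 157
  i=4: xor(0x6d,0x7a) → 23
  i=5: xor(0x6a,0xb5) → 223
  i=6: xor(0x51,0x89) → 216
  i=7: xor(0x78,0xa5) → 221
  i=8: xor(0xbd,0x20) → 157
  i=9: xor(0x29,0xef) → 198
  i=10: xor(0xd3,0x15) → 198
  i=11: xor(0xce,0x7c) → 178
  i=12: xor(0x23,0x59) → 122
  i=13: xor(0x09,0x01) → 8
  i=14: xor(0x4b,0x2b) → 96
  i=15: xor(0x33,0xd9) → 234

vd[14] = 96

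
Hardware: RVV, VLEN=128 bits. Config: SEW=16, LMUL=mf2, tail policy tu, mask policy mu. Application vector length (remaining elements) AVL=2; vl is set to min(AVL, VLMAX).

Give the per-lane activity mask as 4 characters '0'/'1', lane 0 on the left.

predicate = 1100

lanes per group: 128·1/2/16 = 4
vl = min(AVL, VLMAX) = min(2, 4) = 2
bits (lane 0 leftmost): 1100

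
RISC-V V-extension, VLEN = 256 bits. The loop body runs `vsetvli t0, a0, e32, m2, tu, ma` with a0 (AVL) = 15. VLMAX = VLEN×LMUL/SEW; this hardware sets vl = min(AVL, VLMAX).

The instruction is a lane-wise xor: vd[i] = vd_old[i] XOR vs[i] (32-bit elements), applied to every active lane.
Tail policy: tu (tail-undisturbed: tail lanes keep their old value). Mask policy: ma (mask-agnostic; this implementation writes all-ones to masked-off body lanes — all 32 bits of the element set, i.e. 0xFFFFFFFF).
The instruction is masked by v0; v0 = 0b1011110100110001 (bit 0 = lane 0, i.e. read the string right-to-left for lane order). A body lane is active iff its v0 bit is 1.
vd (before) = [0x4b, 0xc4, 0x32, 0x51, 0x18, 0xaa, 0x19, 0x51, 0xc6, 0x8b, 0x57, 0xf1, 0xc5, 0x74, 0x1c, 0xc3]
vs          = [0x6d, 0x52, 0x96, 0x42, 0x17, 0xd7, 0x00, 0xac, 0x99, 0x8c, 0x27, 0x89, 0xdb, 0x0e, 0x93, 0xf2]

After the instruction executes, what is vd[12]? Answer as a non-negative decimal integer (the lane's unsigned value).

vd[12] = 30

VLMAX = VLEN×LMUL/SEW = 256×2/32 = 16
AVL=15 ≤ VLMAX=16, so vl = 15
  i=0: xor(0x4b,0x6d) → 38
  i=1: mask-off/ones → 4294967295
  i=2: mask-off/ones → 4294967295
  i=3: mask-off/ones → 4294967295
  i=4: xor(0x18,0x17) → 15
  i=5: xor(0xaa,0xd7) → 125
  i=6: mask-off/ones → 4294967295
  i=7: mask-off/ones → 4294967295
  i=8: xor(0xc6,0x99) → 95
  i=9: mask-off/ones → 4294967295
  i=10: xor(0x57,0x27) → 112
  i=11: xor(0xf1,0x89) → 120
  i=12: xor(0xc5,0xdb) → 30
  i=13: xor(0x74,0x0e) → 122
  i=14: mask-off/ones → 4294967295
  i=15: tail/keep → 195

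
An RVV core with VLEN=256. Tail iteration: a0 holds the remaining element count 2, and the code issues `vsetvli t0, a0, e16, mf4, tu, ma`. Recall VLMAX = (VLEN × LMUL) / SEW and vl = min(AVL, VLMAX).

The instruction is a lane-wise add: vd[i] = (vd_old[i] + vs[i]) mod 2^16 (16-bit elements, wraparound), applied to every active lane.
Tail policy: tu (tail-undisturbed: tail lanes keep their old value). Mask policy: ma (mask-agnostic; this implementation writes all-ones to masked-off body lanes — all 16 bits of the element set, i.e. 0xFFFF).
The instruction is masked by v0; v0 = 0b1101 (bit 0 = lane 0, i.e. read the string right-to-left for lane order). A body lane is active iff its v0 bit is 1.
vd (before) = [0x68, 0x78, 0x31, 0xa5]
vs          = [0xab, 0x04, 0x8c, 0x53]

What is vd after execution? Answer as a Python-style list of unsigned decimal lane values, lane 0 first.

VLMAX = (256 × 1/4) / 16 = 4 lanes
AVL=2 ≤ VLMAX=4, so vl = 2
vd[0] add(0x68,0xab) -> 0x113
vd[1] mask-off/ones -> 0xffff
vd[2] tail/keep -> 0x31
vd[3] tail/keep -> 0xa5

vd = [275, 65535, 49, 165]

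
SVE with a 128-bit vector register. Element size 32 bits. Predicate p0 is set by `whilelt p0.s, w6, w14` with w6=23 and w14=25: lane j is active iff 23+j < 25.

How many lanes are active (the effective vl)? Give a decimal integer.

lane count: 128 div 32 = 4
whilelt: lane j active iff 23+j < 25 → j < 2 → 2 active

vl = 2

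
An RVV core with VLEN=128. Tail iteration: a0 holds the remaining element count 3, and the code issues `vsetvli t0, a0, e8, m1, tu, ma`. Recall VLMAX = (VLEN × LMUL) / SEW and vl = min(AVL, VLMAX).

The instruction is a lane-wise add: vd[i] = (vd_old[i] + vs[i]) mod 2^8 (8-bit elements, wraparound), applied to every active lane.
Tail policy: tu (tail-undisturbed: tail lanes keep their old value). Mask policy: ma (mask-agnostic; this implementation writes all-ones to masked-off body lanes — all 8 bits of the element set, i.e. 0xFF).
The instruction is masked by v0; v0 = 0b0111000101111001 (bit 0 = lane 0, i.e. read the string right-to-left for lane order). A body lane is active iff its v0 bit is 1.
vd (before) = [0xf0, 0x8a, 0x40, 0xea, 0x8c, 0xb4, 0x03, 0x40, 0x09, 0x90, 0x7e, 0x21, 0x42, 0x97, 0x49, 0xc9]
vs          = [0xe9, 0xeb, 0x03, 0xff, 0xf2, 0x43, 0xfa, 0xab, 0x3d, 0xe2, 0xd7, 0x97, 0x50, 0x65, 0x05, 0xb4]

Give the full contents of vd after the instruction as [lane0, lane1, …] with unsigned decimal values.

VLMAX = VLEN×LMUL/SEW = 128×1/8 = 16
vl ← min(3, 16) = 3
lane  0: add(0xf0,0xe9) ⇒ 0xd9
lane  1: mask-off/ones ⇒ 0xff
lane  2: mask-off/ones ⇒ 0xff
lane  3: tail/keep ⇒ 0xea
lane  4: tail/keep ⇒ 0x8c
lane  5: tail/keep ⇒ 0xb4
lane  6: tail/keep ⇒ 0x03
lane  7: tail/keep ⇒ 0x40
lane  8: tail/keep ⇒ 0x09
lane  9: tail/keep ⇒ 0x90
lane 10: tail/keep ⇒ 0x7e
lane 11: tail/keep ⇒ 0x21
lane 12: tail/keep ⇒ 0x42
lane 13: tail/keep ⇒ 0x97
lane 14: tail/keep ⇒ 0x49
lane 15: tail/keep ⇒ 0xc9

vd = [217, 255, 255, 234, 140, 180, 3, 64, 9, 144, 126, 33, 66, 151, 73, 201]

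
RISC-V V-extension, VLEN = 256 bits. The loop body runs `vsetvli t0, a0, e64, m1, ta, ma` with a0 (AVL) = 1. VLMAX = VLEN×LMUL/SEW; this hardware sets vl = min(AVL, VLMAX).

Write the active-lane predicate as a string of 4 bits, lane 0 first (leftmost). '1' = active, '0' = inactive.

predicate = 1000

lanes per group: 256·1/64 = 4
vl = min(AVL, VLMAX) = min(1, 4) = 1
bits (lane 0 leftmost): 1000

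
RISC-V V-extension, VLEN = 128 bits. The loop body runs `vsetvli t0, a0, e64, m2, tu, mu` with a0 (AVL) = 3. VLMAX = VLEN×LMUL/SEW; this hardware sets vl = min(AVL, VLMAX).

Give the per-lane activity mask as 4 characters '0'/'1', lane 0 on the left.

VLMAX = (128 × 2) / 64 = 4 lanes
vl = min(AVL, VLMAX) = min(3, 4) = 3
bits (lane 0 leftmost): 1110

predicate = 1110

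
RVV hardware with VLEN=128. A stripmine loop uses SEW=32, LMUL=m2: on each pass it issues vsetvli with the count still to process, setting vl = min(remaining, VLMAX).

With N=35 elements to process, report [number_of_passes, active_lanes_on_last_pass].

lanes per group: 128·2/32 = 8
iterations = ceil(35/8) = 5; final-pass vl = 3

[iterations, last_vl] = [5, 3]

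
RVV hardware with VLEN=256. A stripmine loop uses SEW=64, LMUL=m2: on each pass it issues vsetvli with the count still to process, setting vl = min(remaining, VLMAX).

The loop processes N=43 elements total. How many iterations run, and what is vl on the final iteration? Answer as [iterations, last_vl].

VLMAX = VLEN×LMUL/SEW = 256×2/64 = 8
iterations = ceil(43/8) = 6; final-pass vl = 3

[iterations, last_vl] = [6, 3]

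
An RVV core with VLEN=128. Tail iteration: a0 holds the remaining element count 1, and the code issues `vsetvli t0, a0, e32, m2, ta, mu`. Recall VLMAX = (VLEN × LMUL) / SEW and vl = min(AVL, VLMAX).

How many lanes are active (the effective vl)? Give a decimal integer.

VLMAX = VLEN×LMUL/SEW = 128×2/32 = 8
AVL=1 ≤ VLMAX=8, so vl = 1

vl = 1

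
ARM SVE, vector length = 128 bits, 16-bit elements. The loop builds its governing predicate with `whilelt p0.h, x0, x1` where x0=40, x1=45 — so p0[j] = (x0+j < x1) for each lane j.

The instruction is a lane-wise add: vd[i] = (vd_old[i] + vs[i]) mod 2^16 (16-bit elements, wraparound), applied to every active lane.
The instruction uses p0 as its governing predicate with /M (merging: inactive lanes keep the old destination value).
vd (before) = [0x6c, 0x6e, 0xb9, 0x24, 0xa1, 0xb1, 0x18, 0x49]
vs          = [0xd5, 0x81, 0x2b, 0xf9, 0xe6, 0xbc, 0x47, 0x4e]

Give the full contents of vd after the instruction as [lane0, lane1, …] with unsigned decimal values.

vd = [321, 239, 228, 285, 391, 177, 24, 73]

128-bit reg / 16-bit elem → 8 lanes
p0[j] = (40+j < 45); true for j=0..4 → 5 lanes set
lane  0: add(0x6c,0xd5) ⇒ 0x141
lane  1: add(0x6e,0x81) ⇒ 0xef
lane  2: add(0xb9,0x2b) ⇒ 0xe4
lane  3: add(0x24,0xf9) ⇒ 0x11d
lane  4: add(0xa1,0xe6) ⇒ 0x187
lane  5: tail/keep ⇒ 0xb1
lane  6: tail/keep ⇒ 0x18
lane  7: tail/keep ⇒ 0x49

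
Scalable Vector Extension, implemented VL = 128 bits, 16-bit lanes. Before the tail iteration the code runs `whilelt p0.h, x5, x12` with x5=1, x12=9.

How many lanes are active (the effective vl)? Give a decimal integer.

vl = 8

register lanes = 128/16 = 8
p0[j] = (1+j < 9); true for j=0..7 → 8 lanes set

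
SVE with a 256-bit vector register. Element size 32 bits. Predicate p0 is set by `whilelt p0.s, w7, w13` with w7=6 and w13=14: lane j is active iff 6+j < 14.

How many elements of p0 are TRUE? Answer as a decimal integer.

vl = 8

256-bit reg / 32-bit elem → 8 lanes
whilelt: lane j active iff 6+j < 14 → j < 8 → 8 active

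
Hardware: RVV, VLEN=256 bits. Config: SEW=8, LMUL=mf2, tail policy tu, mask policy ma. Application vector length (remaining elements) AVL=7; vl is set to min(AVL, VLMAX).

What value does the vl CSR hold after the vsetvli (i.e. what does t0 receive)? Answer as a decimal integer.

vl = 7

VLMAX = VLEN×LMUL/SEW = 256×1/2/8 = 16
vl = min(AVL, VLMAX) = min(7, 16) = 7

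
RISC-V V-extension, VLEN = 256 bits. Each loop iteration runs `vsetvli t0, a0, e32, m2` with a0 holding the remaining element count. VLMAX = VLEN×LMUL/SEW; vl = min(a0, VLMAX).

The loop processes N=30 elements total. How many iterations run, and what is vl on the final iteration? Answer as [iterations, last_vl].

[iterations, last_vl] = [2, 14]

VLMAX = (256 × 2) / 32 = 16 lanes
iterations = ceil(30/16) = 2; final-pass vl = 14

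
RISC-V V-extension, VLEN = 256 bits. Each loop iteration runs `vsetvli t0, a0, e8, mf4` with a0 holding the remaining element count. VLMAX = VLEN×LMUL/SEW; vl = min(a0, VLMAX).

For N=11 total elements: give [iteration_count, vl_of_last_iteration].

VLMAX = VLEN×LMUL/SEW = 256×1/4/8 = 8
N=11: ⌈11/8⌉ = 2 iters; last vl = 11 − 1×8 = 3

[iterations, last_vl] = [2, 3]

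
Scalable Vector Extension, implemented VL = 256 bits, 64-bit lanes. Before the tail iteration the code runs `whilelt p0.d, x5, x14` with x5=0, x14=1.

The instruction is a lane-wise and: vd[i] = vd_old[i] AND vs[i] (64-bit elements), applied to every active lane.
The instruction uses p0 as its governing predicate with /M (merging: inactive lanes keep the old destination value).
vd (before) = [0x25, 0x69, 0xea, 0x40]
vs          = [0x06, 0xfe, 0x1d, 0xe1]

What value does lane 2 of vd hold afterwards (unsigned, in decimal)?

256-bit reg / 64-bit elem → 4 lanes
whilelt: lane j active iff 0+j < 1 → j < 1 → 1 active
  i=0: and(0x25,0x06) → 4
  i=1: tail/keep → 105
  i=2: tail/keep → 234
  i=3: tail/keep → 64

vd[2] = 234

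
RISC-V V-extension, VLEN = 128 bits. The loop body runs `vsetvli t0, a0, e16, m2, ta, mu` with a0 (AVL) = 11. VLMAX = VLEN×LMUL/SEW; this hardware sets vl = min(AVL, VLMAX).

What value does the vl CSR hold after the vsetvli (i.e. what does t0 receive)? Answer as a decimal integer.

vl = 11

lanes per group: 128·2/16 = 16
vl = min(AVL, VLMAX) = min(11, 16) = 11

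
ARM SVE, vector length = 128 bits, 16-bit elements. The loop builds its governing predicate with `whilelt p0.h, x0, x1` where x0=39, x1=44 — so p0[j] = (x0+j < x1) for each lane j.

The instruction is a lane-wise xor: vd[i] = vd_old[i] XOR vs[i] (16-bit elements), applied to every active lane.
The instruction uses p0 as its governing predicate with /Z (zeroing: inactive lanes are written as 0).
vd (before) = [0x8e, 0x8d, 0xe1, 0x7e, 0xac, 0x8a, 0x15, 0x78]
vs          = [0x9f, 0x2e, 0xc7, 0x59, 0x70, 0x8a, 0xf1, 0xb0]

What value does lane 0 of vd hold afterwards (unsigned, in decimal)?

vd[0] = 17

128-bit reg / 16-bit elem → 8 lanes
active while 39+j < 44, i.e. j ∈ [0,5) capped at 8 ⇒ 5
[0] xor(0x8e,0x9f) = 0x11
[1] xor(0x8d,0x2e) = 0xa3
[2] xor(0xe1,0xc7) = 0x26
[3] xor(0x7e,0x59) = 0x27
[4] xor(0xac,0x70) = 0xdc
[5] tail/zero = 0x00
[6] tail/zero = 0x00
[7] tail/zero = 0x00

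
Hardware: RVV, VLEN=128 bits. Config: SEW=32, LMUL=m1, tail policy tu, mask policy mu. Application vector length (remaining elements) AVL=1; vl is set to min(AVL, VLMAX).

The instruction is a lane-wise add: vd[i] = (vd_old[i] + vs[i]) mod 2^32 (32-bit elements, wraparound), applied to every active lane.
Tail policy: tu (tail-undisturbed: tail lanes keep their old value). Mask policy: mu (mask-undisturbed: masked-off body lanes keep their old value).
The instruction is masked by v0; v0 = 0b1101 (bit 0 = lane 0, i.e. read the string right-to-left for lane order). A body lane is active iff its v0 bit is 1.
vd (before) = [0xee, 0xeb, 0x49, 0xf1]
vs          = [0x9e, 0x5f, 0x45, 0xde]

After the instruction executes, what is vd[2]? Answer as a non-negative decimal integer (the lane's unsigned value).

vd[2] = 73

VLMAX = (128 × 1) / 32 = 4 lanes
vl ← min(1, 4) = 1
  i=0: add(0xee,0x9e) → 396
  i=1: tail/keep → 235
  i=2: tail/keep → 73
  i=3: tail/keep → 241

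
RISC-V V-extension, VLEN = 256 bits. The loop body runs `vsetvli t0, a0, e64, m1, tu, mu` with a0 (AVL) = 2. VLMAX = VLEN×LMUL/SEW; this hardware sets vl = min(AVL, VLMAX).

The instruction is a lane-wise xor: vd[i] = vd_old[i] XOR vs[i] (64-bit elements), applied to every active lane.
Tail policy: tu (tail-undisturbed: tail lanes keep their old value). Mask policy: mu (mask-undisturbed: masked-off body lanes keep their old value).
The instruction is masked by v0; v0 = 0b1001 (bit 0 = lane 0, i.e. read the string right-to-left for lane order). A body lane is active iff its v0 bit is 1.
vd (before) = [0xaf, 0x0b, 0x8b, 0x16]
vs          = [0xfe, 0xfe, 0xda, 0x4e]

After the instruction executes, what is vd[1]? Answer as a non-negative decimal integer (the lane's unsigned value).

vd[1] = 11

lanes per group: 256·1/64 = 4
vl ← min(2, 4) = 2
  i=0: xor(0xaf,0xfe) → 81
  i=1: mask-off/keep → 11
  i=2: tail/keep → 139
  i=3: tail/keep → 22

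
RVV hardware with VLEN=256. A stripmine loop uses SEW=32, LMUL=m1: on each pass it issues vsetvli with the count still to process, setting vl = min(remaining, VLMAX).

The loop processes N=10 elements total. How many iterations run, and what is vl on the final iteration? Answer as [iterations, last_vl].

[iterations, last_vl] = [2, 2]

VLMAX = VLEN×LMUL/SEW = 256×1/32 = 8
10 elements at 8/iter → 2 passes, remainder 2 on the last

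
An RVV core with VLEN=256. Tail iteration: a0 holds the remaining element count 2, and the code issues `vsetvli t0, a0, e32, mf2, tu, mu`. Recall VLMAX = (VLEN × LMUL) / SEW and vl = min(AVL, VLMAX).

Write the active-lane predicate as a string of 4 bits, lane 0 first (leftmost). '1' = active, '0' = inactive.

predicate = 1100

VLMAX = (256 × 1/2) / 32 = 4 lanes
vl = min(AVL, VLMAX) = min(2, 4) = 2
bits (lane 0 leftmost): 1100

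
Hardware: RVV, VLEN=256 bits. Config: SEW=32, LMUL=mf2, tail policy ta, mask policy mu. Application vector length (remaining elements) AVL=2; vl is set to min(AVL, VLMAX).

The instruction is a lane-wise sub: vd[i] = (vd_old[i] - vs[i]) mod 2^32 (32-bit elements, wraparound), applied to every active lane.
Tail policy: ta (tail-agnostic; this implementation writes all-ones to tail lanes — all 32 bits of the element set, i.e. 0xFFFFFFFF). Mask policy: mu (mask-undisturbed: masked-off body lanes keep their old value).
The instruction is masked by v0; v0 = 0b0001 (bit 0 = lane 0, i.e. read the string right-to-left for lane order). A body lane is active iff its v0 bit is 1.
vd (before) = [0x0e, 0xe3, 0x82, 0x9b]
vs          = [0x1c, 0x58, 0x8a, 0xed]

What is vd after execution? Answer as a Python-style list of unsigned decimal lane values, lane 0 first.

VLMAX = VLEN×LMUL/SEW = 256×1/2/32 = 4
AVL=2 ≤ VLMAX=4, so vl = 2
vd[0] sub(0x0e,0x1c) -> 0xfffffff2
vd[1] mask-off/keep -> 0xe3
vd[2] tail/ones -> 0xffffffff
vd[3] tail/ones -> 0xffffffff

vd = [4294967282, 227, 4294967295, 4294967295]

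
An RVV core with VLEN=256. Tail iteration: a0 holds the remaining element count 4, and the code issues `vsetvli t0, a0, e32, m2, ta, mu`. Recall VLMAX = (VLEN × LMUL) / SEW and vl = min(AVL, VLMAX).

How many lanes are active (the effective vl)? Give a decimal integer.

vl = 4

VLMAX = (256 × 2) / 32 = 16 lanes
vl = min(AVL, VLMAX) = min(4, 16) = 4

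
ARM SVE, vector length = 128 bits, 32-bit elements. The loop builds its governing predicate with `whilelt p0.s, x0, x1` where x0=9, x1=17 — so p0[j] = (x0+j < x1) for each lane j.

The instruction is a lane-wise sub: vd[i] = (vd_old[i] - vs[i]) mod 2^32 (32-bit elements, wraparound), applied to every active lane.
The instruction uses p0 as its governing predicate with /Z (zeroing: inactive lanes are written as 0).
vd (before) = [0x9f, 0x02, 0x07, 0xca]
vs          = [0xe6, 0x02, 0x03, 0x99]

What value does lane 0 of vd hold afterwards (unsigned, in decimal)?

vd[0] = 4294967225

128-bit reg / 32-bit elem → 4 lanes
active while 9+j < 17, i.e. j ∈ [0,8) capped at 4 ⇒ 4
lane  0: sub(0x9f,0xe6) ⇒ 0xffffffb9
lane  1: sub(0x02,0x02) ⇒ 0x00
lane  2: sub(0x07,0x03) ⇒ 0x04
lane  3: sub(0xca,0x99) ⇒ 0x31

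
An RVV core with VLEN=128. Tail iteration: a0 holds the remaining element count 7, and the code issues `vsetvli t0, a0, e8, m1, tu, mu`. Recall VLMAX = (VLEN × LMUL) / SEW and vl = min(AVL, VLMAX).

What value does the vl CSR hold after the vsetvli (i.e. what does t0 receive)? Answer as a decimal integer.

VLMAX = (128 × 1) / 8 = 16 lanes
vl ← min(7, 16) = 7

vl = 7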